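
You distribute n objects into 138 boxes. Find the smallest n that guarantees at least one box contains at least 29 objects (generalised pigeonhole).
n = (29 − 1)·138 + 1 = 3865

By the generalised pigeonhole principle, to guarantee some box contains ≥ r objects we need more than (r − 1) · k objects total. Threshold: n = (r − 1) · k + 1. With r = 29 and k = 138: n = 28 · 138 + 1 = 3864 + 1 = 3865. For n = 3864 = 28 · 138, we can put exactly 28 objects in every box, avoiding 29 in any single one — so 3865 is tight.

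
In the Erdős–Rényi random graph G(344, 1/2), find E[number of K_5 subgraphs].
E[# K_5] = C(344, 5) · (1/2)^C(5, 2) = 38987978568 / 2^10 = 4873497321/128 = 38074197.8203125

For each 5-subset S of vertices (there are C(344, 5) = 38987978568 such S), let X_S = 1 if S induces a K_5 (all C(5, 2) = 10 edges present). Then P(X_S = 1) = (1/2)^10 = 1/1024. By linearity of expectation, E[# K_5] = C(344, 5) · (1/2)^10 = 38987978568 / 1024 = 4873497321/128 = 38074197.8203125.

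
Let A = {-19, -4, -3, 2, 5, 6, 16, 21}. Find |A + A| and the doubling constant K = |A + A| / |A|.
K = |A + A| / |A| = 32/8 = 4

Enumerate A + A = {a + b : a, b ∈ A}. With |A| = 8, there are |A|^2 = 64 ordered sum pairs; collecting distinct values, A + A = {-38, -23, -22, -17, -14, -13, -8, -7, -6, -3, -2, -1, 1, 2, 3, 4, 7, 8, 10, 11, 12, 13, 17, 18, 21, 22, 23, 26, 27, 32, 37, 42}, so |A + A| = 32. Thus K = 32/8 = 4. For comparison, the minimum possible |A + A| over all 8-element sets is 2·8 − 1 = 15 (so min K = 15/8), attained only by arithmetic progressions.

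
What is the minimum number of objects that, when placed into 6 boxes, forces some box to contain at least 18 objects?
n = (18 − 1)·6 + 1 = 103

By the generalised pigeonhole principle, to guarantee some box contains ≥ r objects we need more than (r − 1) · k objects total. Threshold: n = (r − 1) · k + 1. With r = 18 and k = 6: n = 17 · 6 + 1 = 102 + 1 = 103. For n = 102 = 17 · 6, we can put exactly 17 objects in every box, avoiding 18 in any single one — so 103 is tight.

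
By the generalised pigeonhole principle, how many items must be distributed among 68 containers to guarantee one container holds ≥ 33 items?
n = (33 − 1)·68 + 1 = 2177

By the generalised pigeonhole principle, to guarantee some box contains ≥ r objects we need more than (r − 1) · k objects total. Threshold: n = (r − 1) · k + 1. With r = 33 and k = 68: n = 32 · 68 + 1 = 2176 + 1 = 2177. For n = 2176 = 32 · 68, we can put exactly 32 objects in every box, avoiding 33 in any single one — so 2177 is tight.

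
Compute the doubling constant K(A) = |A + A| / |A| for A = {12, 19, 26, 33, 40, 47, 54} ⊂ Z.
K = |A + A| / |A| = 13/7

Enumerate A + A = {a + b : a, b ∈ A}. With |A| = 7, there are |A|^2 = 49 ordered sum pairs; collecting distinct values, A + A = {24, 31, 38, 45, 52, 59, 66, 73, 80, 87, 94, 101, 108}, so |A + A| = 13. Thus K = 13/7. Here |A + A| = 2|A| − 1 = 13, the minimum possible — so K = 13/7 is minimal, which holds iff A is an arithmetic progression.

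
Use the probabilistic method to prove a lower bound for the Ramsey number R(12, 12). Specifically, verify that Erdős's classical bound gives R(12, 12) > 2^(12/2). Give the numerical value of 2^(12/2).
2^(12/2) = 64; so R(12, 12) > 64

Colour each edge of K_n uniformly at random with red/blue. The expected number of monochromatic K_12 is C(n, 12) · 2 · 2^(−C(12,2)). If C(n, 12) · 2^(1 − C(12,2)) < 1, then with positive probability no monochromatic K_12 exists, so R(12, 12) > n. The standard estimate C(n, 12) ≤ n^12/12! shows this inequality holds whenever n ≤ 2^(12/2) (since 12! · 2^(C(12,2) − 1) > 2^(12^2/2) ≥ n^12). Hence R(12, 12) > 2^(12/2) = 64.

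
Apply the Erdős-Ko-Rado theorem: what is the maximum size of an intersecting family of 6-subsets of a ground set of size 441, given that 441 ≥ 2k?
max |F| = C(440, 5) = 134331538088

The Erdős-Ko-Rado theorem states: for n ≥ 2k, an intersecting family of k-subsets of an n-element set has size at most C(n − 1, k − 1), with equality for 'star' families {A ⊆ [n] : |A| = k, i ∈ A} (fix an element i). For n = 441, k = 6: C(440, 5) = 134331538088.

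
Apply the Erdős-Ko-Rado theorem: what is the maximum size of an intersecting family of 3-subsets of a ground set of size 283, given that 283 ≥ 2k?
max |F| = C(282, 2) = 39621

The Erdős-Ko-Rado theorem states: for n ≥ 2k, an intersecting family of k-subsets of an n-element set has size at most C(n − 1, k − 1), with equality for 'star' families {A ⊆ [n] : |A| = k, i ∈ A} (fix an element i). For n = 283, k = 3: C(282, 2) = 39621.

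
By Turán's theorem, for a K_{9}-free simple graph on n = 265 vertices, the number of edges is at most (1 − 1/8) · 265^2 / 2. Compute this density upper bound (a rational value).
Turán density bound = (7/8) · 265^2/2 = 491575/16 ≈ 30723.4375

Turán's theorem: ex(n, K_{r+1}) is achieved by the complete r-partite Turán graph T(n, r) with parts as balanced as possible, and is at most (1 − 1/r) · n^2/2. For r = 8, n = 265: the density bound is (7/8) · 70225/2 = 491575/16 ≈ 30723.4375. The integer-valued extremum is e(T(265, 8)) = 30723, which is strictly less than the density bound 491575/16 since 8 ∤ 265 (the parts of T(265, 8) cannot all be equal).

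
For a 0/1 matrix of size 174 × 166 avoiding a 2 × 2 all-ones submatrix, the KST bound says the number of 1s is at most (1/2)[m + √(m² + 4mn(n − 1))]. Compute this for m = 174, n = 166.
z(174, 166; 2, 2) ≤ (1/2)[174 + √(174² + 4·174·166·165)] = (1/2)[174 + √19093716] = 2271.8178

Kővári–Sós–Turán: let r_1, ..., r_174 be the row sums and z = Σ r_i the total number of 1s. Each pair of columns can share at most one row with both entries 1 (else a 2×2 all-ones block appears), so Σ_i C(r_i, 2) ≤ C(166, 2) = 13695. By convexity Σ_i C(r_i, 2) ≥ 174·C(z/174, 2) = z(z − 174)/(2·174), giving z² − 174z − 174·166·165 ≤ 0 and hence z ≤ (1/2)[174 + √(30276 + 4·4765860)] = (1/2)[174 + √19093716] ≈ (1/2)(174 + 4369.6357) = 2271.8178.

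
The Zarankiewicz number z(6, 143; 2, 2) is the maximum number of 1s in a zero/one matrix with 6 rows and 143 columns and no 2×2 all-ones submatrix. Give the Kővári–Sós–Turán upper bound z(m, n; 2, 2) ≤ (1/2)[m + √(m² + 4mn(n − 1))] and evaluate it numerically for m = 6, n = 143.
z(6, 143; 2, 2) ≤ (1/2)[6 + √(6² + 4·6·143·142)] = (1/2)[6 + √487380] = 352.063

Kővári–Sós–Turán: let r_1, ..., r_6 be the row sums and z = Σ r_i the total number of 1s. Each pair of columns can share at most one row with both entries 1 (else a 2×2 all-ones block appears), so Σ_i C(r_i, 2) ≤ C(143, 2) = 10153. By convexity Σ_i C(r_i, 2) ≥ 6·C(z/6, 2) = z(z − 6)/(2·6), giving z² − 6z − 6·143·142 ≤ 0 and hence z ≤ (1/2)[6 + √(36 + 4·121836)] = (1/2)[6 + √487380] ≈ (1/2)(6 + 698.1261) = 352.063.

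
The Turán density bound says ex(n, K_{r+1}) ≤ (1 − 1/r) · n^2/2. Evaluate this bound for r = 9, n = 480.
Turán density bound = (8/9) · 480^2/2 = 102400

Turán's theorem: ex(n, K_{r+1}) is achieved by the complete r-partite Turán graph T(n, r) with parts as balanced as possible, and is at most (1 − 1/r) · n^2/2. For r = 9, n = 480: the density bound is (8/9) · 230400/2 = 102400. The integer-valued extremum is e(T(480, 9)) = 102399, which is strictly less than the density bound 102400 since 9 ∤ 480 (the parts of T(480, 9) cannot all be equal).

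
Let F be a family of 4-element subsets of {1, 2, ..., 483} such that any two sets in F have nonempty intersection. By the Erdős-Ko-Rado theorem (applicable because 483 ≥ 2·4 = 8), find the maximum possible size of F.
max |F| = C(482, 3) = 18547360

Erdős-Ko-Rado (1961): when n ≥ 2k, max |F| = C(n−1, k−1). The bound is attained by the star {A : i ∈ A} for any fixed i ∈ [n]. Here C(483−1, 4−1) = C(482, 3) = 18547360.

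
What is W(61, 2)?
W(61, 2) = 61 + 1 = 62

A 2-term AP is any pair of integers, so a monochromatic 2-AP exists iff some colour is used at least twice. With 61 colours, the colouring i ↦ i on {1, ..., 61} uses each colour once, avoiding any monochromatic pair, so W(61, 2) > 61. For {1, ..., 62}, pigeonhole forces two integers of the same colour, which form a monochromatic 2-AP. Hence W(61, 2) = 62.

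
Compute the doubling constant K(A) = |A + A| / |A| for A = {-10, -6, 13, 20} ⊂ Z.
K = |A + A| / |A| = 10/4 = 5/2

Enumerate A + A = {a + b : a, b ∈ A}. With |A| = 4, there are |A|^2 = 16 ordered sum pairs; collecting distinct values, A + A = {-20, -16, -12, 3, 7, 10, 14, 26, 33, 40}, so |A + A| = 10. Thus K = 10/4 = 5/2. For comparison, the minimum possible |A + A| over all 4-element sets is 2·4 − 1 = 7 (so min K = 7/4), attained only by arithmetic progressions.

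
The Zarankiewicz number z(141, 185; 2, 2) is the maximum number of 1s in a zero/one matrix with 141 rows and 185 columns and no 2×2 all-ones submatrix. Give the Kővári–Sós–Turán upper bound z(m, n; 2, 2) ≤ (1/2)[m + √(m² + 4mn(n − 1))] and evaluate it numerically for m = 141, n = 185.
z(141, 185; 2, 2) ≤ (1/2)[141 + √(141² + 4·141·185·184)] = (1/2)[141 + √19218441] = 2262.4421

Kővári–Sós–Turán: let r_1, ..., r_141 be the row sums and z = Σ r_i the total number of 1s. Each pair of columns can share at most one row with both entries 1 (else a 2×2 all-ones block appears), so Σ_i C(r_i, 2) ≤ C(185, 2) = 17020. By convexity Σ_i C(r_i, 2) ≥ 141·C(z/141, 2) = z(z − 141)/(2·141), giving z² − 141z − 141·185·184 ≤ 0 and hence z ≤ (1/2)[141 + √(19881 + 4·4799640)] = (1/2)[141 + √19218441] ≈ (1/2)(141 + 4383.8842) = 2262.4421.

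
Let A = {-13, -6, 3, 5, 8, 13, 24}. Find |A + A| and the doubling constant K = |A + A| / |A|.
K = |A + A| / |A| = 25/7

Enumerate A + A = {a + b : a, b ∈ A}. With |A| = 7, there are |A|^2 = 49 ordered sum pairs; collecting distinct values, A + A = {-26, -19, -12, -10, -8, -5, -3, -1, 0, 2, 6, 7, 8, 10, 11, 13, 16, 18, 21, 26, 27, 29, 32, 37, 48}, so |A + A| = 25. Thus K = 25/7. For comparison, the minimum possible |A + A| over all 7-element sets is 2·7 − 1 = 13 (so min K = 13/7), attained only by arithmetic progressions.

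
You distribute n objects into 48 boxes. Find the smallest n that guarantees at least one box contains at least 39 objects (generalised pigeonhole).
n = (39 − 1)·48 + 1 = 1825

By the generalised pigeonhole principle, to guarantee some box contains ≥ r objects we need more than (r − 1) · k objects total. Threshold: n = (r − 1) · k + 1. With r = 39 and k = 48: n = 38 · 48 + 1 = 1824 + 1 = 1825. For n = 1824 = 38 · 48, we can put exactly 38 objects in every box, avoiding 39 in any single one — so 1825 is tight.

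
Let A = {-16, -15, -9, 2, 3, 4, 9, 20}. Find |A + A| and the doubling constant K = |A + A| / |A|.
K = |A + A| / |A| = 28/8 = 7/2

Enumerate A + A = {a + b : a, b ∈ A}. With |A| = 8, there are |A|^2 = 64 ordered sum pairs; collecting distinct values, A + A = {-32, -31, -30, -25, -24, -18, -14, -13, -12, -11, -7, -6, -5, 0, 4, 5, 6, 7, 8, 11, 12, 13, 18, 22, 23, 24, 29, 40}, so |A + A| = 28. Thus K = 28/8 = 7/2. For comparison, the minimum possible |A + A| over all 8-element sets is 2·8 − 1 = 15 (so min K = 15/8), attained only by arithmetic progressions.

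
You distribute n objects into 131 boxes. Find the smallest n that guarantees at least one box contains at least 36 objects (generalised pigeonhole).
n = (36 − 1)·131 + 1 = 4586

By the generalised pigeonhole principle, to guarantee some box contains ≥ r objects we need more than (r − 1) · k objects total. Threshold: n = (r − 1) · k + 1. With r = 36 and k = 131: n = 35 · 131 + 1 = 4585 + 1 = 4586. For n = 4585 = 35 · 131, we can put exactly 35 objects in every box, avoiding 36 in any single one — so 4586 is tight.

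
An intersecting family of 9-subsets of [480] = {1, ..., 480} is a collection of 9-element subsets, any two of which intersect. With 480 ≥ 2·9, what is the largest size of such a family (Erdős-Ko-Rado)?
max |F| = C(479, 8) = 64810192144681005

Erdős-Ko-Rado (1961): when n ≥ 2k, max |F| = C(n−1, k−1). The bound is attained by the star {A : i ∈ A} for any fixed i ∈ [n]. Here C(480−1, 9−1) = C(479, 8) = 64810192144681005.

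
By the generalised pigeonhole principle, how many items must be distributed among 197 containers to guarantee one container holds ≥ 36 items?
n = (36 − 1)·197 + 1 = 6896

By the generalised pigeonhole principle, to guarantee some box contains ≥ r objects we need more than (r − 1) · k objects total. Threshold: n = (r − 1) · k + 1. With r = 36 and k = 197: n = 35 · 197 + 1 = 6895 + 1 = 6896. For n = 6895 = 35 · 197, we can put exactly 35 objects in every box, avoiding 36 in any single one — so 6896 is tight.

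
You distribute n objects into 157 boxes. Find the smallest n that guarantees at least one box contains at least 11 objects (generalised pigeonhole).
n = (11 − 1)·157 + 1 = 1571

By the generalised pigeonhole principle, to guarantee some box contains ≥ r objects we need more than (r − 1) · k objects total. Threshold: n = (r − 1) · k + 1. With r = 11 and k = 157: n = 10 · 157 + 1 = 1570 + 1 = 1571. For n = 1570 = 10 · 157, we can put exactly 10 objects in every box, avoiding 11 in any single one — so 1571 is tight.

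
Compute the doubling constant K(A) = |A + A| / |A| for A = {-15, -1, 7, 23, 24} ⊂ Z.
K = |A + A| / |A| = 15/5 = 3

Enumerate A + A = {a + b : a, b ∈ A}. With |A| = 5, there are |A|^2 = 25 ordered sum pairs; collecting distinct values, A + A = {-30, -16, -8, -2, 6, 8, 9, 14, 22, 23, 30, 31, 46, 47, 48}, so |A + A| = 15. Thus K = 15/5 = 3. For comparison, the minimum possible |A + A| over all 5-element sets is 2·5 − 1 = 9 (so min K = 9/5), attained only by arithmetic progressions.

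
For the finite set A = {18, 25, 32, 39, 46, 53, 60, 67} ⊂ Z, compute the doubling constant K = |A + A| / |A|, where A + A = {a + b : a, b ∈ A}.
K = |A + A| / |A| = 15/8

Enumerate A + A = {a + b : a, b ∈ A}. With |A| = 8, there are |A|^2 = 64 ordered sum pairs; collecting distinct values, A + A = {36, 43, 50, 57, 64, 71, 78, 85, 92, 99, 106, 113, 120, 127, 134}, so |A + A| = 15. Thus K = 15/8. Here |A + A| = 2|A| − 1 = 15, the minimum possible — so K = 15/8 is minimal, which holds iff A is an arithmetic progression.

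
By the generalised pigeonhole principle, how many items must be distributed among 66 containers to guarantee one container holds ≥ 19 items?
n = (19 − 1)·66 + 1 = 1189

By the generalised pigeonhole principle, to guarantee some box contains ≥ r objects we need more than (r − 1) · k objects total. Threshold: n = (r − 1) · k + 1. With r = 19 and k = 66: n = 18 · 66 + 1 = 1188 + 1 = 1189. For n = 1188 = 18 · 66, we can put exactly 18 objects in every box, avoiding 19 in any single one — so 1189 is tight.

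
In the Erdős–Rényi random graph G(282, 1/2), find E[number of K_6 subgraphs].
E[# K_6] = C(282, 6) · (1/2)^C(6, 2) = 662078875542 / 2^15 = 331039437771/16384 ≈ 20205043.809265

For each 6-subset S of vertices (there are C(282, 6) = 662078875542 such S), let X_S = 1 if S induces a K_6 (all C(6, 2) = 15 edges present). Then P(X_S = 1) = (1/2)^15 = 1/32768. By linearity of expectation, E[# K_6] = C(282, 6) · (1/2)^15 = 662078875542 / 32768 = 331039437771/16384 ≈ 20205043.809265.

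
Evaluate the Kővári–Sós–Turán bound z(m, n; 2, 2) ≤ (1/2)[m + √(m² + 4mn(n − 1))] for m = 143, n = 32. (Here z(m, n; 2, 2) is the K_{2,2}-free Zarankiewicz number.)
z(143, 32; 2, 2) ≤ (1/2)[143 + √(143² + 4·143·32·31)] = (1/2)[143 + √587873] = 454.8644

Kővári–Sós–Turán: let r_1, ..., r_143 be the row sums and z = Σ r_i the total number of 1s. Each pair of columns can share at most one row with both entries 1 (else a 2×2 all-ones block appears), so Σ_i C(r_i, 2) ≤ C(32, 2) = 496. By convexity Σ_i C(r_i, 2) ≥ 143·C(z/143, 2) = z(z − 143)/(2·143), giving z² − 143z − 143·32·31 ≤ 0 and hence z ≤ (1/2)[143 + √(20449 + 4·141856)] = (1/2)[143 + √587873] ≈ (1/2)(143 + 766.7288) = 454.8644.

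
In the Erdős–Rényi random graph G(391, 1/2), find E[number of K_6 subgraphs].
E[# K_6] = C(391, 6) · (1/2)^C(6, 2) = 4775165900583 / 2^15 ≈ 145726498.430878

For each 6-subset S of vertices (there are C(391, 6) = 4775165900583 such S), let X_S = 1 if S induces a K_6 (all C(6, 2) = 15 edges present). Then P(X_S = 1) = (1/2)^15 = 1/32768. By linearity of expectation, E[# K_6] = C(391, 6) · (1/2)^15 = 4775165900583 / 32768 ≈ 145726498.430878.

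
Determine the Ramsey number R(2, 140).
R(2, 140) = 140

R(2, k) = k for all k ≥ 2: in a 2-colouring of K_k, either some edge is red (a red K_2) or all edges are blue (a blue K_k). And K_{139} coloured all-blue has no blue K_140, so R(2, 140) > 139. Hence R(2, 140) = 140.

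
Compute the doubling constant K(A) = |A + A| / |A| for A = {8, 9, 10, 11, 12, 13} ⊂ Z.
K = |A + A| / |A| = 11/6

Enumerate A + A = {a + b : a, b ∈ A}. With |A| = 6, there are |A|^2 = 36 ordered sum pairs; collecting distinct values, A + A = {16, 17, 18, 19, 20, 21, 22, 23, 24, 25, 26}, so |A + A| = 11. Thus K = 11/6. Here |A + A| = 2|A| − 1 = 11, the minimum possible — so K = 11/6 is minimal, which holds iff A is an arithmetic progression.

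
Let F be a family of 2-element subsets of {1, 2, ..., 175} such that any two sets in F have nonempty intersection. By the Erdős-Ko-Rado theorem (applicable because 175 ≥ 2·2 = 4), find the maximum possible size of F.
max |F| = C(174, 1) = 174

The Erdős-Ko-Rado theorem states: for n ≥ 2k, an intersecting family of k-subsets of an n-element set has size at most C(n − 1, k − 1), with equality for 'star' families {A ⊆ [n] : |A| = k, i ∈ A} (fix an element i). For n = 175, k = 2: C(174, 1) = 174.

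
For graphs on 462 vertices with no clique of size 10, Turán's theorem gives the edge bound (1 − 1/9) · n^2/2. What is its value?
Turán density bound = (8/9) · 462^2/2 = 94864

Turán's theorem: ex(n, K_{r+1}) is achieved by the complete r-partite Turán graph T(n, r) with parts as balanced as possible, and is at most (1 − 1/r) · n^2/2. For r = 9, n = 462: the density bound is (8/9) · 213444/2 = 94864. The integer-valued extremum is e(T(462, 9)) = 94863, which is strictly less than the density bound 94864 since 9 ∤ 462 (the parts of T(462, 9) cannot all be equal).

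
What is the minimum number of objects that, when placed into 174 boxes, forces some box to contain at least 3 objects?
n = (3 − 1)·174 + 1 = 349

By the generalised pigeonhole principle, to guarantee some box contains ≥ r objects we need more than (r − 1) · k objects total. Threshold: n = (r − 1) · k + 1. With r = 3 and k = 174: n = 2 · 174 + 1 = 348 + 1 = 349. For n = 348 = 2 · 174, we can put exactly 2 objects in every box, avoiding 3 in any single one — so 349 is tight.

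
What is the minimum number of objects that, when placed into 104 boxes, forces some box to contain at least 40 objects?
n = (40 − 1)·104 + 1 = 4057

By the generalised pigeonhole principle, to guarantee some box contains ≥ r objects we need more than (r − 1) · k objects total. Threshold: n = (r − 1) · k + 1. With r = 40 and k = 104: n = 39 · 104 + 1 = 4056 + 1 = 4057. For n = 4056 = 39 · 104, we can put exactly 39 objects in every box, avoiding 40 in any single one — so 4057 is tight.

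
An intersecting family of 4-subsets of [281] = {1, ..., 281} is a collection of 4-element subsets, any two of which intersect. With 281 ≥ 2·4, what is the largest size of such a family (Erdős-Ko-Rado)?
max |F| = C(280, 3) = 3619560

Erdős-Ko-Rado (1961): when n ≥ 2k, max |F| = C(n−1, k−1). The bound is attained by the star {A : i ∈ A} for any fixed i ∈ [n]. Here C(281−1, 4−1) = C(280, 3) = 3619560.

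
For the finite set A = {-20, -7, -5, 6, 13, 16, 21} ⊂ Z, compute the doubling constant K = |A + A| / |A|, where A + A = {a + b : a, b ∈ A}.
K = |A + A| / |A| = 26/7

Enumerate A + A = {a + b : a, b ∈ A}. With |A| = 7, there are |A|^2 = 49 ordered sum pairs; collecting distinct values, A + A = {-40, -27, -25, -14, -12, -10, -7, -4, -1, 1, 6, 8, 9, 11, 12, 14, 16, 19, 22, 26, 27, 29, 32, 34, 37, 42}, so |A + A| = 26. Thus K = 26/7. For comparison, the minimum possible |A + A| over all 7-element sets is 2·7 − 1 = 13 (so min K = 13/7), attained only by arithmetic progressions.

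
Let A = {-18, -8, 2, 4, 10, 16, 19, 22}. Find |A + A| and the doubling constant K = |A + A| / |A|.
K = |A + A| / |A| = 28/8 = 7/2

Enumerate A + A = {a + b : a, b ∈ A}. With |A| = 8, there are |A|^2 = 64 ordered sum pairs; collecting distinct values, A + A = {-36, -26, -16, -14, -8, -6, -4, -2, 1, 2, 4, 6, 8, 11, 12, 14, 18, 20, 21, 23, 24, 26, 29, 32, 35, 38, 41, 44}, so |A + A| = 28. Thus K = 28/8 = 7/2. For comparison, the minimum possible |A + A| over all 8-element sets is 2·8 − 1 = 15 (so min K = 15/8), attained only by arithmetic progressions.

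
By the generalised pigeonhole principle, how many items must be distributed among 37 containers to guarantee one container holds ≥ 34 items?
n = (34 − 1)·37 + 1 = 1222

By the generalised pigeonhole principle, to guarantee some box contains ≥ r objects we need more than (r − 1) · k objects total. Threshold: n = (r − 1) · k + 1. With r = 34 and k = 37: n = 33 · 37 + 1 = 1221 + 1 = 1222. For n = 1221 = 33 · 37, we can put exactly 33 objects in every box, avoiding 34 in any single one — so 1222 is tight.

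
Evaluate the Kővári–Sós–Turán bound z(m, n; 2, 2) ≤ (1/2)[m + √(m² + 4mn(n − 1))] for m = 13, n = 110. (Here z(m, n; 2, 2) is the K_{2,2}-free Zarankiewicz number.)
z(13, 110; 2, 2) ≤ (1/2)[13 + √(13² + 4·13·110·109)] = (1/2)[13 + √623649] = 401.3573

Kővári–Sós–Turán: let r_1, ..., r_13 be the row sums and z = Σ r_i the total number of 1s. Each pair of columns can share at most one row with both entries 1 (else a 2×2 all-ones block appears), so Σ_i C(r_i, 2) ≤ C(110, 2) = 5995. By convexity Σ_i C(r_i, 2) ≥ 13·C(z/13, 2) = z(z − 13)/(2·13), giving z² − 13z − 13·110·109 ≤ 0 and hence z ≤ (1/2)[13 + √(169 + 4·155870)] = (1/2)[13 + √623649] ≈ (1/2)(13 + 789.7145) = 401.3573.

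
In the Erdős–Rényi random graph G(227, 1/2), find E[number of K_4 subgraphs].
E[# K_4] = C(227, 4) · (1/2)^C(4, 2) = 107734200 / 2^6 = 13466775/8 = 1683346.875

For each 4-subset S of vertices (there are C(227, 4) = 107734200 such S), let X_S = 1 if S induces a K_4 (all C(4, 2) = 6 edges present). Then P(X_S = 1) = (1/2)^6 = 1/64. By linearity of expectation, E[# K_4] = C(227, 4) · (1/2)^6 = 107734200 / 64 = 13466775/8 = 1683346.875.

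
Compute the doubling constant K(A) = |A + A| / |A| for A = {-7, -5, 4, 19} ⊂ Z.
K = |A + A| / |A| = 10/4 = 5/2

Enumerate A + A = {a + b : a, b ∈ A}. With |A| = 4, there are |A|^2 = 16 ordered sum pairs; collecting distinct values, A + A = {-14, -12, -10, -3, -1, 8, 12, 14, 23, 38}, so |A + A| = 10. Thus K = 10/4 = 5/2. For comparison, the minimum possible |A + A| over all 4-element sets is 2·4 − 1 = 7 (so min K = 7/4), attained only by arithmetic progressions.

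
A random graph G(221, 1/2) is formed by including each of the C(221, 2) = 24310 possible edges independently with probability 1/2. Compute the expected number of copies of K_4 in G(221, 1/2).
E[# K_4] = C(221, 4) · (1/2)^C(4, 2) = 96717335 / 2^6 = 1511208.359375

For each 4-subset S of vertices (there are C(221, 4) = 96717335 such S), let X_S = 1 if S induces a K_4 (all C(4, 2) = 6 edges present). Then P(X_S = 1) = (1/2)^6 = 1/64. By linearity of expectation, E[# K_4] = C(221, 4) · (1/2)^6 = 96717335 / 64 = 1511208.359375.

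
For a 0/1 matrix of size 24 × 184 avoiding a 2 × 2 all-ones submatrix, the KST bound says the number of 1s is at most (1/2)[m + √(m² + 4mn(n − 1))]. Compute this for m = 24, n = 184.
z(24, 184; 2, 2) ≤ (1/2)[24 + √(24² + 4·24·184·183)] = (1/2)[24 + √3233088] = 911.0395

Kővári–Sós–Turán: let r_1, ..., r_24 be the row sums and z = Σ r_i the total number of 1s. Each pair of columns can share at most one row with both entries 1 (else a 2×2 all-ones block appears), so Σ_i C(r_i, 2) ≤ C(184, 2) = 16836. By convexity Σ_i C(r_i, 2) ≥ 24·C(z/24, 2) = z(z − 24)/(2·24), giving z² − 24z − 24·184·183 ≤ 0 and hence z ≤ (1/2)[24 + √(576 + 4·808128)] = (1/2)[24 + √3233088] ≈ (1/2)(24 + 1798.079) = 911.0395.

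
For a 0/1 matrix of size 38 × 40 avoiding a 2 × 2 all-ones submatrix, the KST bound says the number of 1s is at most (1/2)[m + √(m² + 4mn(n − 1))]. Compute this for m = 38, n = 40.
z(38, 40; 2, 2) ≤ (1/2)[38 + √(38² + 4·38·40·39)] = (1/2)[38 + √238564] = 263.2151

Kővári–Sós–Turán: let r_1, ..., r_38 be the row sums and z = Σ r_i the total number of 1s. Each pair of columns can share at most one row with both entries 1 (else a 2×2 all-ones block appears), so Σ_i C(r_i, 2) ≤ C(40, 2) = 780. By convexity Σ_i C(r_i, 2) ≥ 38·C(z/38, 2) = z(z − 38)/(2·38), giving z² − 38z − 38·40·39 ≤ 0 and hence z ≤ (1/2)[38 + √(1444 + 4·59280)] = (1/2)[38 + √238564] ≈ (1/2)(38 + 488.4301) = 263.2151.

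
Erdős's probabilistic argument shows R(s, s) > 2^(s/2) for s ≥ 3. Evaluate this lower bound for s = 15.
2^(15/2) = 181.0193; so R(15, 15) > 181.0193

Colour each edge of K_n uniformly at random with red/blue. The expected number of monochromatic K_15 is C(n, 15) · 2 · 2^(−C(15,2)). If C(n, 15) · 2^(1 − C(15,2)) < 1, then with positive probability no monochromatic K_15 exists, so R(15, 15) > n. The standard estimate C(n, 15) ≤ n^15/15! shows this inequality holds whenever n ≤ 2^(15/2) (since 15! · 2^(C(15,2) − 1) > 2^(15^2/2) ≥ n^15). Hence R(15, 15) > 2^(15/2) = 181.0193.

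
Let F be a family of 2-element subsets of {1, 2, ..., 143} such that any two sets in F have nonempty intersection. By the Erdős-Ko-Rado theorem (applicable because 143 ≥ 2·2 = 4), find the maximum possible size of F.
max |F| = C(142, 1) = 142

The Erdős-Ko-Rado theorem states: for n ≥ 2k, an intersecting family of k-subsets of an n-element set has size at most C(n − 1, k − 1), with equality for 'star' families {A ⊆ [n] : |A| = k, i ∈ A} (fix an element i). For n = 143, k = 2: C(142, 1) = 142.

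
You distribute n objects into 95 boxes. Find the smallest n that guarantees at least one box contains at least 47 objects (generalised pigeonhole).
n = (47 − 1)·95 + 1 = 4371

By the generalised pigeonhole principle, to guarantee some box contains ≥ r objects we need more than (r − 1) · k objects total. Threshold: n = (r − 1) · k + 1. With r = 47 and k = 95: n = 46 · 95 + 1 = 4370 + 1 = 4371. For n = 4370 = 46 · 95, we can put exactly 46 objects in every box, avoiding 47 in any single one — so 4371 is tight.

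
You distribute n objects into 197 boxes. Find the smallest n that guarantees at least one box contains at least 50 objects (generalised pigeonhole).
n = (50 − 1)·197 + 1 = 9654

By the generalised pigeonhole principle, to guarantee some box contains ≥ r objects we need more than (r − 1) · k objects total. Threshold: n = (r − 1) · k + 1. With r = 50 and k = 197: n = 49 · 197 + 1 = 9653 + 1 = 9654. For n = 9653 = 49 · 197, we can put exactly 49 objects in every box, avoiding 50 in any single one — so 9654 is tight.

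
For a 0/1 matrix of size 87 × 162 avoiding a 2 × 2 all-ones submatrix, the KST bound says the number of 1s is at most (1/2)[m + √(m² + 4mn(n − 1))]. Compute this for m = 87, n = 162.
z(87, 162; 2, 2) ≤ (1/2)[87 + √(87² + 4·87·162·161)] = (1/2)[87 + √9084105] = 1550.4925

Kővári–Sós–Turán: let r_1, ..., r_87 be the row sums and z = Σ r_i the total number of 1s. Each pair of columns can share at most one row with both entries 1 (else a 2×2 all-ones block appears), so Σ_i C(r_i, 2) ≤ C(162, 2) = 13041. By convexity Σ_i C(r_i, 2) ≥ 87·C(z/87, 2) = z(z − 87)/(2·87), giving z² − 87z − 87·162·161 ≤ 0 and hence z ≤ (1/2)[87 + √(7569 + 4·2269134)] = (1/2)[87 + √9084105] ≈ (1/2)(87 + 3013.9849) = 1550.4925.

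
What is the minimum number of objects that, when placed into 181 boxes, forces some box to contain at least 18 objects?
n = (18 − 1)·181 + 1 = 3078

By the generalised pigeonhole principle, to guarantee some box contains ≥ r objects we need more than (r − 1) · k objects total. Threshold: n = (r − 1) · k + 1. With r = 18 and k = 181: n = 17 · 181 + 1 = 3077 + 1 = 3078. For n = 3077 = 17 · 181, we can put exactly 17 objects in every box, avoiding 18 in any single one — so 3078 is tight.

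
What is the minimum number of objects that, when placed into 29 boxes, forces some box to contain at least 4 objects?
n = (4 − 1)·29 + 1 = 88

By the generalised pigeonhole principle, to guarantee some box contains ≥ r objects we need more than (r − 1) · k objects total. Threshold: n = (r − 1) · k + 1. With r = 4 and k = 29: n = 3 · 29 + 1 = 87 + 1 = 88. For n = 87 = 3 · 29, we can put exactly 3 objects in every box, avoiding 4 in any single one — so 88 is tight.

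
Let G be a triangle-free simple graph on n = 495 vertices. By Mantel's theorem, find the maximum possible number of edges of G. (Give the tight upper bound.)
ex(495, K_3) = ⌊495^2/4⌋ = 61256

Mantel (1907): a triangle-free graph on n vertices has at most ⌊n^2/4⌋ edges, with equality for the complete bipartite graph K_{⌊n/2⌋, ⌈n/2⌉}. For n = 495: ⌊495^2/4⌋ = ⌊245025/4⌋ = 61256. The extremal graph is K_{247, 248}, which has 247·248 = 61256 edges.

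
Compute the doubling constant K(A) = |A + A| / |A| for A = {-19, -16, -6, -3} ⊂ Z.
K = |A + A| / |A| = 9/4

Enumerate A + A = {a + b : a, b ∈ A}. With |A| = 4, there are |A|^2 = 16 ordered sum pairs; collecting distinct values, A + A = {-38, -35, -32, -25, -22, -19, -12, -9, -6}, so |A + A| = 9. Thus K = 9/4. For comparison, the minimum possible |A + A| over all 4-element sets is 2·4 − 1 = 7 (so min K = 7/4), attained only by arithmetic progressions.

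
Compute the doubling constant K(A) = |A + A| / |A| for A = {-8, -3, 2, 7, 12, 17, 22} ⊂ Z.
K = |A + A| / |A| = 13/7

Enumerate A + A = {a + b : a, b ∈ A}. With |A| = 7, there are |A|^2 = 49 ordered sum pairs; collecting distinct values, A + A = {-16, -11, -6, -1, 4, 9, 14, 19, 24, 29, 34, 39, 44}, so |A + A| = 13. Thus K = 13/7. Here |A + A| = 2|A| − 1 = 13, the minimum possible — so K = 13/7 is minimal, which holds iff A is an arithmetic progression.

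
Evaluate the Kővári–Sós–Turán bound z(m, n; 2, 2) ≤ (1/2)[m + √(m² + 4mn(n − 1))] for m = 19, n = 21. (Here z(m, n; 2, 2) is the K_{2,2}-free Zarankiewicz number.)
z(19, 21; 2, 2) ≤ (1/2)[19 + √(19² + 4·19·21·20)] = (1/2)[19 + √32281] = 99.3346

Kővári–Sós–Turán: let r_1, ..., r_19 be the row sums and z = Σ r_i the total number of 1s. Each pair of columns can share at most one row with both entries 1 (else a 2×2 all-ones block appears), so Σ_i C(r_i, 2) ≤ C(21, 2) = 210. By convexity Σ_i C(r_i, 2) ≥ 19·C(z/19, 2) = z(z − 19)/(2·19), giving z² − 19z − 19·21·20 ≤ 0 and hence z ≤ (1/2)[19 + √(361 + 4·7980)] = (1/2)[19 + √32281] ≈ (1/2)(19 + 179.6691) = 99.3346.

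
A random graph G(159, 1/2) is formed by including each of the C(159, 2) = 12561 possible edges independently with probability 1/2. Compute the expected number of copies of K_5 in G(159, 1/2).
E[# K_5] = C(159, 5) · (1/2)^C(5, 2) = 794747031 / 2^10 ≈ 776120.147461

For each 5-subset S of vertices (there are C(159, 5) = 794747031 such S), let X_S = 1 if S induces a K_5 (all C(5, 2) = 10 edges present). Then P(X_S = 1) = (1/2)^10 = 1/1024. By linearity of expectation, E[# K_5] = C(159, 5) · (1/2)^10 = 794747031 / 1024 ≈ 776120.147461.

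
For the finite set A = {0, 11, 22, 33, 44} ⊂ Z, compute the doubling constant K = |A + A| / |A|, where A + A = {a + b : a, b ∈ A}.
K = |A + A| / |A| = 9/5

Enumerate A + A = {a + b : a, b ∈ A}. With |A| = 5, there are |A|^2 = 25 ordered sum pairs; collecting distinct values, A + A = {0, 11, 22, 33, 44, 55, 66, 77, 88}, so |A + A| = 9. Thus K = 9/5. Here |A + A| = 2|A| − 1 = 9, the minimum possible — so K = 9/5 is minimal, which holds iff A is an arithmetic progression.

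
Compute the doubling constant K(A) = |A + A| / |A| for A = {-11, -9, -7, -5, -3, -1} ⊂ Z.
K = |A + A| / |A| = 11/6

Enumerate A + A = {a + b : a, b ∈ A}. With |A| = 6, there are |A|^2 = 36 ordered sum pairs; collecting distinct values, A + A = {-22, -20, -18, -16, -14, -12, -10, -8, -6, -4, -2}, so |A + A| = 11. Thus K = 11/6. Here |A + A| = 2|A| − 1 = 11, the minimum possible — so K = 11/6 is minimal, which holds iff A is an arithmetic progression.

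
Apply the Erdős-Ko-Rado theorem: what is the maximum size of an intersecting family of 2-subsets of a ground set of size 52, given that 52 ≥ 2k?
max |F| = C(51, 1) = 51

Erdős-Ko-Rado (1961): when n ≥ 2k, max |F| = C(n−1, k−1). The bound is attained by the star {A : i ∈ A} for any fixed i ∈ [n]. Here C(52−1, 2−1) = C(51, 1) = 51.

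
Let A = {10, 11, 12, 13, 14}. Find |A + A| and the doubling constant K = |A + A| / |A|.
K = |A + A| / |A| = 9/5

Enumerate A + A = {a + b : a, b ∈ A}. With |A| = 5, there are |A|^2 = 25 ordered sum pairs; collecting distinct values, A + A = {20, 21, 22, 23, 24, 25, 26, 27, 28}, so |A + A| = 9. Thus K = 9/5. Here |A + A| = 2|A| − 1 = 9, the minimum possible — so K = 9/5 is minimal, which holds iff A is an arithmetic progression.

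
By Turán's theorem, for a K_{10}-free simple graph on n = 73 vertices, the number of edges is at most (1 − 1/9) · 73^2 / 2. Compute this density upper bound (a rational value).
Turán density bound = (8/9) · 73^2/2 = 21316/9 ≈ 2368.4444

Turán's theorem: ex(n, K_{r+1}) is achieved by the complete r-partite Turán graph T(n, r) with parts as balanced as possible, and is at most (1 − 1/r) · n^2/2. For r = 9, n = 73: the density bound is (8/9) · 5329/2 = 21316/9 ≈ 2368.4444. The integer-valued extremum is e(T(73, 9)) = 2368, which is strictly less than the density bound 21316/9 since 9 ∤ 73 (the parts of T(73, 9) cannot all be equal).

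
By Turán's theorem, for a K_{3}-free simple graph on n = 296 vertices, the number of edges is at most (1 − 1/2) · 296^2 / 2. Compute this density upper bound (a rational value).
Turán density bound = (1/2) · 296^2/2 = 21904

Turán's theorem: ex(n, K_{r+1}) is achieved by the complete r-partite Turán graph T(n, r) with parts as balanced as possible, and is at most (1 − 1/r) · n^2/2. For r = 2, n = 296: the density bound is (1/2) · 87616/2 = 21904. Since 2 ∣ 296, the Turán graph T(296, 2) has parts of equal size 148, and its edge count e(T(296, 2)) = 21904 attains the density bound exactly.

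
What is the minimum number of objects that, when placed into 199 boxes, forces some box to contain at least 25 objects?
n = (25 − 1)·199 + 1 = 4777

By the generalised pigeonhole principle, to guarantee some box contains ≥ r objects we need more than (r − 1) · k objects total. Threshold: n = (r − 1) · k + 1. With r = 25 and k = 199: n = 24 · 199 + 1 = 4776 + 1 = 4777. For n = 4776 = 24 · 199, we can put exactly 24 objects in every box, avoiding 25 in any single one — so 4777 is tight.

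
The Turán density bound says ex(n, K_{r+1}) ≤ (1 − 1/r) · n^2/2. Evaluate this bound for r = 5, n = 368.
Turán density bound = (4/5) · 368^2/2 = 270848/5 ≈ 54169.6

Turán's theorem: ex(n, K_{r+1}) is achieved by the complete r-partite Turán graph T(n, r) with parts as balanced as possible, and is at most (1 − 1/r) · n^2/2. For r = 5, n = 368: the density bound is (4/5) · 135424/2 = 270848/5 ≈ 54169.6. The integer-valued extremum is e(T(368, 5)) = 54169, which is strictly less than the density bound 270848/5 since 5 ∤ 368 (the parts of T(368, 5) cannot all be equal).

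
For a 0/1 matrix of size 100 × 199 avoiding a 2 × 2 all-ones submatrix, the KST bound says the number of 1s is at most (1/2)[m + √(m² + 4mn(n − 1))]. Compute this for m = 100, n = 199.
z(100, 199; 2, 2) ≤ (1/2)[100 + √(100² + 4·100·199·198)] = (1/2)[100 + √15770800] = 2035.6233

Kővári–Sós–Turán: let r_1, ..., r_100 be the row sums and z = Σ r_i the total number of 1s. Each pair of columns can share at most one row with both entries 1 (else a 2×2 all-ones block appears), so Σ_i C(r_i, 2) ≤ C(199, 2) = 19701. By convexity Σ_i C(r_i, 2) ≥ 100·C(z/100, 2) = z(z − 100)/(2·100), giving z² − 100z − 100·199·198 ≤ 0 and hence z ≤ (1/2)[100 + √(10000 + 4·3940200)] = (1/2)[100 + √15770800] ≈ (1/2)(100 + 3971.2467) = 2035.6233.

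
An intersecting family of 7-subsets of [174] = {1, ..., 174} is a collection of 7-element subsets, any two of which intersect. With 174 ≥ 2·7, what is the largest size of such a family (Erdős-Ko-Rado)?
max |F| = C(173, 6) = 34110106212

The Erdős-Ko-Rado theorem states: for n ≥ 2k, an intersecting family of k-subsets of an n-element set has size at most C(n − 1, k − 1), with equality for 'star' families {A ⊆ [n] : |A| = k, i ∈ A} (fix an element i). For n = 174, k = 7: C(173, 6) = 34110106212.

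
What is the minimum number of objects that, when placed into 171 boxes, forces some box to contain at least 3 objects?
n = (3 − 1)·171 + 1 = 343

By the generalised pigeonhole principle, to guarantee some box contains ≥ r objects we need more than (r − 1) · k objects total. Threshold: n = (r − 1) · k + 1. With r = 3 and k = 171: n = 2 · 171 + 1 = 342 + 1 = 343. For n = 342 = 2 · 171, we can put exactly 2 objects in every box, avoiding 3 in any single one — so 343 is tight.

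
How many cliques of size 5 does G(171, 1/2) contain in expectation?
E[# K_5] = C(171, 5) · (1/2)^C(5, 2) = 1148619654 / 2^10 = 574309827/512 ≈ 1121698.880859

For each 5-subset S of vertices (there are C(171, 5) = 1148619654 such S), let X_S = 1 if S induces a K_5 (all C(5, 2) = 10 edges present). Then P(X_S = 1) = (1/2)^10 = 1/1024. By linearity of expectation, E[# K_5] = C(171, 5) · (1/2)^10 = 1148619654 / 1024 = 574309827/512 ≈ 1121698.880859.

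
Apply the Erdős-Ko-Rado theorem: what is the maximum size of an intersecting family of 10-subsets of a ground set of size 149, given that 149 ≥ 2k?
max |F| = C(148, 9) = 73260671924440

The Erdős-Ko-Rado theorem states: for n ≥ 2k, an intersecting family of k-subsets of an n-element set has size at most C(n − 1, k − 1), with equality for 'star' families {A ⊆ [n] : |A| = k, i ∈ A} (fix an element i). For n = 149, k = 10: C(148, 9) = 73260671924440.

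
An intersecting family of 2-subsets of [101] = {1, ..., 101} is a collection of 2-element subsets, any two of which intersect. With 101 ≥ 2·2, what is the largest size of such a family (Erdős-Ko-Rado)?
max |F| = C(100, 1) = 100

Erdős-Ko-Rado (1961): when n ≥ 2k, max |F| = C(n−1, k−1). The bound is attained by the star {A : i ∈ A} for any fixed i ∈ [n]. Here C(101−1, 2−1) = C(100, 1) = 100.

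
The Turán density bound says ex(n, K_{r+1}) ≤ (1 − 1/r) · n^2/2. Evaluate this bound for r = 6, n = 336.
Turán density bound = (5/6) · 336^2/2 = 47040

Turán's theorem: ex(n, K_{r+1}) is achieved by the complete r-partite Turán graph T(n, r) with parts as balanced as possible, and is at most (1 − 1/r) · n^2/2. For r = 6, n = 336: the density bound is (5/6) · 112896/2 = 47040. Since 6 ∣ 336, the Turán graph T(336, 6) has parts of equal size 56, and its edge count e(T(336, 6)) = 47040 attains the density bound exactly.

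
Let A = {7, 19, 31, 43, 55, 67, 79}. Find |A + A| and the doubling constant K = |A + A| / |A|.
K = |A + A| / |A| = 13/7

Enumerate A + A = {a + b : a, b ∈ A}. With |A| = 7, there are |A|^2 = 49 ordered sum pairs; collecting distinct values, A + A = {14, 26, 38, 50, 62, 74, 86, 98, 110, 122, 134, 146, 158}, so |A + A| = 13. Thus K = 13/7. Here |A + A| = 2|A| − 1 = 13, the minimum possible — so K = 13/7 is minimal, which holds iff A is an arithmetic progression.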